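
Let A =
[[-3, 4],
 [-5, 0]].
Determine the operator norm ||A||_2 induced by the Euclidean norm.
||A||_2 = sqrt(40) ≈ 6.3246 (= sqrt(largest eigenvalue of A^T A))

||A||_2 = sigma_max(A) = sqrt(lambda_max(A^T A)). Form the symmetric matrix M = A^T A =
[[34, -12],
 [-12, 16]].
Its characteristic polynomial (trace, determinant of M give the coefficients) is
  p(λ) = det(λ I - M) = λ^2 - 50λ + 400.
For λ^2 - 50λ + 400 the discriminant is 900. It is a perfect square (30^2), so the roots are rational: λ = (50 ± 30)/2 = 40, 10.
So the eigenvalues of A^T A are ≈ 10, 40 (all ≥ 0, as they must be for A^T A). The largest is λ_max = 40, hence ||A||_2 = sqrt(λ_max) = sqrt(40) ≈ 6.3246.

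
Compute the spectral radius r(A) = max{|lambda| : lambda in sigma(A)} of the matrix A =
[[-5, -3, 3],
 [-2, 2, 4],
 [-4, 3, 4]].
r(A) ≈ 6.4956

The eigenvalues of A are the roots of its characteristic polynomial. With M = A (coefficients from the trace, the sum of principal 2x2 minors, and det A):
  p(λ) = det(λ I - M) = λ^3 - λ^2 - 28λ - 50.
No integer candidate from the rational root theorem (±divisors of 50) is a root, so the roots are irrational. The cubic discriminant is Δ = -4308 < 0, so there is one real root and a complex-conjugate pair. p(6) = -38 and p(7) = 48 have opposite signs, so a root lies in (6, 7); Newton's method refines it to λ ≈ 6.4956. Dividing out (λ - (6.4956)) leaves approximately λ^2 + 5.4956λ + 7.6975. For λ^2 + 5.4956λ + 7.6975 the discriminant is -0.5881. It is negative, so the remaining roots are the complex-conjugate pair λ ≈ -2.7478 ± 0.3834i. Their product equals the constant term, so |λ|^2 ≈ 7.6975 and |λ| ≈ 2.7744.
Thus the eigenvalues (to 4 decimals) are 6.4956 (modulus 6.4956); -2.7478 ± 0.3834i (modulus 2.7744). The spectral radius is the largest modulus: r(A) ≈ 6.4956. (Cross-check: r(A) ≤ ||A||_2 ≈ 9.1209; equality holds whenever A is normal, though it can also hold for some non-normal A.)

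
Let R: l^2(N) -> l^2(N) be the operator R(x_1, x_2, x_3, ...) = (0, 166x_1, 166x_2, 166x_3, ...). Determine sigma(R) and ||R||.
sigma(R) = closed disk {z in C : |z| ≤ 166}; ||R|| = 166

Note R = 166·U where U is the unit right shift (U x)_k = x_{k-1} (with x_0 := 0); so ||R|| = 166||U|| and sigma(R) = 166·sigma(U). ||R x||^2 = sum_{k≥1} |166x_k|^2 = 27556||x||^2, so ||R|| = 166 and sigma(R) ⊂ {|z| ≤ 166}. For any |lambda| < 166, the equation (R - lambda I) x = 0 forces x_1 = 0, then 166x_k = lambda x_{k+1} ⇒ x = 0, so R has no eigenvalues. But (R - lambda I) is not surjective for |lambda| < 166: solving (R - lambda I) x = e_1 would require x_n proportional to (lambda/166)^(-n), which is not in l^2. So every |lambda| < 166 lies in the residual spectrum. The boundary |lambda| = 166 is in the approximate point spectrum (the spectrum is closed). Hence sigma(R) is the closed disk of radius 166.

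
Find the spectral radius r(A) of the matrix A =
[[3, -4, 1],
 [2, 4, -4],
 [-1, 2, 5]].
r(A) ≈ 5.9524

The eigenvalues of A are the roots of its characteristic polynomial. With M = A (coefficients from the trace, the sum of principal 2x2 minors, and det A):
  p(λ) = det(λ I - M) = λ^3 - 12λ^2 + 64λ - 116.
No integer candidate from the rational root theorem (±divisors of 116) is a root, so the roots are irrational. The cubic discriminant is Δ = -20272 < 0, so there is one real root and a complex-conjugate pair. p(3) = -5 and p(4) = 12 have opposite signs, so a root lies in (3, 4); Newton's method refines it to λ ≈ 3.2739. Dividing out (λ - (3.2739)) leaves approximately λ^2 - 8.7261λ + 35.4315. For λ^2 - 8.7261λ + 35.4315 the discriminant is -65.5816. It is negative, so the remaining roots are the complex-conjugate pair λ ≈ 4.363 ± 4.0491i. Their product equals the constant term, so |λ|^2 ≈ 35.4315 and |λ| ≈ 5.9524.
Thus the eigenvalues (to 4 decimals) are 3.2739 (modulus 3.2739); 4.363 ± 4.0491i (modulus 5.9524). The spectral radius is the largest modulus: r(A) ≈ 5.9524. (Cross-check: r(A) ≤ ||A||_2 ≈ 7.077; equality holds whenever A is normal, though it can also hold for some non-normal A.)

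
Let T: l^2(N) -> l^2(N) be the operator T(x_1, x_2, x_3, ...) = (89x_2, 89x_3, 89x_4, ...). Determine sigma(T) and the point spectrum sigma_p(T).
sigma(T) = closed disk {z in C : |z| ≤ 89}; sigma_p(T) = open disk {z in C : |z| < 89}

Note T = 89·V where V is the unit left shift (V x)_k = x_{k+1}; so sigma(T) = 89·sigma(V) and ||T|| = 89||V||. ||T x||^2 = 7921sum_{k≥2} |x_k|^2 ≤ 7921||x||^2, with equality on {x : x_1 = 0}, so ||T|| = 89. For any lambda with |lambda| < 89, set r = lambda/89 (|r| < 1); the vector x = (1, r, r^2, ...) is in l^2 and satisfies T x = 89(r, r^2, ...) = lambda x, so lambda is an eigenvalue. On the boundary |lambda| = 89 the geometric series diverges, so no l^2 eigenvector exists, but these lambda lie in the approximate point spectrum. Hence sigma(T) is the closed disk of radius 89 and sigma_p(T) is the open disk.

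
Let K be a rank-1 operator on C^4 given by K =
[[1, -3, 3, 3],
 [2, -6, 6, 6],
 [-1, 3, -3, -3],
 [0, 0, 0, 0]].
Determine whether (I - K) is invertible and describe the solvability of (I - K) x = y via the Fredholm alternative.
(I - K) is invertible (det(I - K) = 9 ≠ 0), so for every y in C^4 the equation (I - K) x = y has a unique solution.

K has rank 1, so it is an outer product K = u v^T: every row of K is a multiple of one row vector. Reading off the entries, u = (-1, -2, 1, 0) and v = (-1, 3, -3, -3) (row i of K equals u_i·v^T). A rank-one matrix u v^T satisfies K u = u (v·u) and kills the (3)-dimensional subspace v^⊥, so its characteristic polynomial is lambda^3 (lambda - v·u) with v·u = tr K = -8. Hence the eigenvalues of I - K are 1 (multiplicity 3) and 1 - (-8) = 9, so det(I - K) = 9. (Direct check: I - K =
[[0, 3, -3, -3],
 [-2, 7, -6, -6],
 [1, -3, 4, 3],
 [0, 0, 0, 1]]
has determinant 9.) The finite-dimensional Fredholm alternative says: either (I - K) is invertible, or ker(I - K) ≠ {0} and then range(I - K) = ker((I - K)^*)^⊥, with dim ker(I - K) = dim ker((I - K)^*). Since det(I - K) ≠ 0, 1 is not an eigenvalue of K and ker(I - K) = {0}, so we are in the first case: for every y there is a unique x = (I - K)^(-1) y. Explicitly, by the Sherman–Morrison formula, (I - u v^T)^(-1) = I + u v^T/(1 - v·u), i.e. (I - K)^(-1) = I + K/(9).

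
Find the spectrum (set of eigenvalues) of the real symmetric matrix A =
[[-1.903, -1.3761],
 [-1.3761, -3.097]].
sigma(A) ≈ {-4, -1}

A is real symmetric, so its spectrum consists of real eigenvalues. Expanding the characteristic polynomial of the displayed matrix gives
  det(λ I - A) = p(λ) = λ^2 + (5)λ + (4).
Solving p(λ) = 0 yields eigenvalues ≈ -4, -1. (A is shown rounded to 4 decimals, so these recover the underlying integer eigenvalues to within that precision.)
Verification: the trace of A = -5 equals the sum of eigenvalues -5, and det(A) ≈ 3.9999 matches the eigenvalue product 4.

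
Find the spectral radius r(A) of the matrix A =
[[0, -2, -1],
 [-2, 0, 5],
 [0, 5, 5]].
r(A) ≈ 8.3353

The eigenvalues of A are the roots of its characteristic polynomial. With M = A (coefficients from the trace, the sum of principal 2x2 minors, and det A):
  p(λ) = det(λ I - M) = λ^3 - 5λ^2 - 29λ + 10.
No integer candidate from the rational root theorem (±divisors of 10) is a root, so the roots are irrational. The cubic discriminant is Δ = 146981 > 0, so there are three distinct real roots. p(-4) = -18 and p(-3) = 25 have opposite signs, so a root lies in (-4, -3); Newton's method refines it to λ ≈ -3.6628. p(0) = 10 and p(1) = -23 have opposite signs, so a root lies in (0, 1); Newton's method refines it to λ ≈ 0.3275. p(8) = -30 and p(9) = 73 have opposite signs, so a root lies in (8, 9); Newton's method refines it to λ ≈ 8.3353. Check (Vieta): the three roots sum to 5, matching tr M = 5.
Thus the eigenvalues (to 4 decimals) are -3.6628 (modulus 3.6628); 0.3275 (modulus 0.3275); 8.3353 (modulus 8.3353). The spectral radius is the largest modulus: r(A) ≈ 8.3353. (Cross-check: r(A) ≤ ||A||_2 ≈ 8.3787; equality holds whenever A is normal, though it can also hold for some non-normal A.)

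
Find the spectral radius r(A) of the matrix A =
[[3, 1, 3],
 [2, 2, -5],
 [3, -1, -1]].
r(A) ≈ 4.4313

The eigenvalues of A are the roots of its characteristic polynomial. With M = A (coefficients from the trace, the sum of principal 2x2 minors, and det A):
  p(λ) = det(λ I - M) = λ^3 - 4λ^2 - 15λ + 58.
No integer candidate from the rational root theorem (±divisors of 58) is a root, so the roots are irrational. The cubic discriminant is Δ = 3760 > 0, so there are three distinct real roots. p(-4) = -10 and p(-3) = 40 have opposite signs, so a root lies in (-4, -3); Newton's method refines it to λ ≈ -3.8399. p(3) = 4 and p(4) = -2 have opposite signs, so a root lies in (3, 4); Newton's method refines it to λ ≈ 3.4086. p(4) = -2 and p(5) = 8 have opposite signs, so a root lies in (4, 5); Newton's method refines it to λ ≈ 4.4313. Check (Vieta): the three roots sum to 4, matching tr M = 4.
Thus the eigenvalues (to 4 decimals) are -3.8399 (modulus 3.8399); 3.4086 (modulus 3.4086); 4.4313 (modulus 4.4313). The spectral radius is the largest modulus: r(A) ≈ 4.4313. (Cross-check: r(A) ≤ ||A||_2 ≈ 6.1347; equality holds whenever A is normal, though it can also hold for some non-normal A.)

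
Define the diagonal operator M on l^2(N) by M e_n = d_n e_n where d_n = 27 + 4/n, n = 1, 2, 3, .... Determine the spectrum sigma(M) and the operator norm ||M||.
sigma(M) = {27 + 4/n : n ≥ 1} ∪ {27}; ||M|| = 31

A bounded diagonal operator on l^2 with diagonal entries d_n has spectrum equal to the closure of {d_n : n ≥ 1}: every d_n is an eigenvalue (with eigenvector e_n), so {d_n} ⊂ sigma(M); the spectrum is closed, so its closure is too; and for lambda not in the closure, (M - lambda I) has bounded inverse (the diagonal entries 1/(d_n - lambda) are bounded). For our sequence d_n = 27 + 4/n, n = 1, 2, 3, ...:
  - {d_n} = {27 + 4/n : n ≥ 1}; the only limit point is 27
  - closure = {27 + 4/n : n ≥ 1} ∪ {27}
For the norm: a diagonal operator has ||M|| = sup_n |d_n|. Here d_n = 27 + 4/n is positive and decreasing, so sup_n |d_n| = d_1 = 27 + 4 = 31. So ||M|| = 31.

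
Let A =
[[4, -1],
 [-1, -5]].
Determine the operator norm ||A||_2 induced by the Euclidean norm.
||A||_2 = sqrt((43 + sqrt(85))/2) ≈ 5.1098 (= sqrt(largest eigenvalue of A^T A))

||A||_2 = sigma_max(A) = sqrt(lambda_max(A^T A)). Form the symmetric matrix M = A^T A =
[[17, 1],
 [1, 26]].
Its characteristic polynomial (trace, determinant of M give the coefficients) is
  p(λ) = det(λ I - M) = λ^2 - 43λ + 441.
For λ^2 - 43λ + 441 the discriminant is 85. It is nonnegative but not a perfect square, so the roots are real and irrational: λ = (43 ± sqrt(85))/2 ≈ 26.1098, 16.8902.
So the eigenvalues of A^T A are ≈ 16.8902, 26.1098 (all ≥ 0, as they must be for A^T A). The largest is λ_max = (43 + sqrt(85))/2 ≈ 26.1098, hence ||A||_2 = sqrt(λ_max) = sqrt((43 + sqrt(85))/2) ≈ 5.1098.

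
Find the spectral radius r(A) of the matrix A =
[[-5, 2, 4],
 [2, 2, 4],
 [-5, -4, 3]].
r(A) ≈ 5.8122

The eigenvalues of A are the roots of its characteristic polynomial. With M = A (coefficients from the trace, the sum of principal 2x2 minors, and det A):
  p(λ) = det(λ I - M) = λ^3 + 13λ + 154.
No integer candidate from the rational root theorem (±divisors of 154) is a root, so the roots are irrational. The cubic discriminant is Δ = -649120 < 0, so there is one real root and a complex-conjugate pair. p(-5) = -36 and p(-4) = 38 have opposite signs, so a root lies in (-5, -4); Newton's method refines it to λ ≈ -4.5587. Dividing out (λ - (-4.5587)) leaves approximately λ^2 - 4.5587λ + 33.7816. For λ^2 - 4.5587λ + 33.7816 the discriminant is -114.3449. It is negative, so the remaining roots are the complex-conjugate pair λ ≈ 2.2793 ± 5.3466i. Their product equals the constant term, so |λ|^2 ≈ 33.7816 and |λ| ≈ 5.8122.
Thus the eigenvalues (to 4 decimals) are -4.5587 (modulus 4.5587); 2.2793 ± 5.3466i (modulus 5.8122). The spectral radius is the largest modulus: r(A) ≈ 5.8122. (Cross-check: r(A) ≤ ||A||_2 ≈ 8.7588; equality holds whenever A is normal, though it can also hold for some non-normal A.)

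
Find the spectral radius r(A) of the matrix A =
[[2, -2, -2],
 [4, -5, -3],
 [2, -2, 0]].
r(A) ≈ 4.1844

The eigenvalues of A are the roots of its characteristic polynomial. With M = A (coefficients from the trace, the sum of principal 2x2 minors, and det A):
  p(λ) = det(λ I - M) = λ^3 + 3λ^2 - 4λ + 4.
No integer candidate from the rational root theorem (±divisors of 4) is a root, so the roots are irrational. The cubic discriminant is Δ = -1328 < 0, so there is one real root and a complex-conjugate pair. p(-5) = -26 and p(-4) = 4 have opposite signs, so a root lies in (-5, -4); Newton's method refines it to λ ≈ -4.1844. Dividing out (λ - (-4.1844)) leaves approximately λ^2 - 1.1844λ + 0.9559. For λ^2 - 1.1844λ + 0.9559 the discriminant is -2.421. It is negative, so the remaining roots are the complex-conjugate pair λ ≈ 0.5922 ± 0.778i. Their product equals the constant term, so |λ|^2 ≈ 0.9559 and |λ| ≈ 0.9777.
Thus the eigenvalues (to 4 decimals) are -4.1844 (modulus 4.1844); 0.5922 ± 0.778i (modulus 0.9777). The spectral radius is the largest modulus: r(A) ≈ 4.1844. (Cross-check: r(A) ≤ ||A||_2 ≈ 8.2501; equality holds whenever A is normal, though it can also hold for some non-normal A.)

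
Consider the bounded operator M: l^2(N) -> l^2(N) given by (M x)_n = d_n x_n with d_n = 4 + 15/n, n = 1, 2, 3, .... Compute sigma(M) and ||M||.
sigma(M) = {4 + 15/n : n ≥ 1} ∪ {4}; ||M|| = 19

A bounded diagonal operator on l^2 with diagonal entries d_n has spectrum equal to the closure of {d_n : n ≥ 1}: every d_n is an eigenvalue (with eigenvector e_n), so {d_n} ⊂ sigma(M); the spectrum is closed, so its closure is too; and for lambda not in the closure, (M - lambda I) has bounded inverse (the diagonal entries 1/(d_n - lambda) are bounded). For our sequence d_n = 4 + 15/n, n = 1, 2, 3, ...:
  - {d_n} = {4 + 15/n : n ≥ 1}; the only limit point is 4
  - closure = {4 + 15/n : n ≥ 1} ∪ {4}
For the norm: a diagonal operator has ||M|| = sup_n |d_n|. Here d_n = 4 + 15/n is positive and decreasing, so sup_n |d_n| = d_1 = 4 + 15 = 19. So ||M|| = 19.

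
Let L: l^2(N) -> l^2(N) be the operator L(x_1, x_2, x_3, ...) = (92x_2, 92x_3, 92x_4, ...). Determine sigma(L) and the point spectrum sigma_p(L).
sigma(L) = closed disk {z in C : |z| ≤ 92}; sigma_p(L) = open disk {z in C : |z| < 92}

Note L = 92·V where V is the unit left shift (V x)_k = x_{k+1}; so sigma(L) = 92·sigma(V) and ||L|| = 92||V||. ||L x||^2 = 8464sum_{k≥2} |x_k|^2 ≤ 8464||x||^2, with equality on {x : x_1 = 0}, so ||L|| = 92. For any lambda with |lambda| < 92, set r = lambda/92 (|r| < 1); the vector x = (1, r, r^2, ...) is in l^2 and satisfies L x = 92(r, r^2, ...) = lambda x, so lambda is an eigenvalue. On the boundary |lambda| = 92 the geometric series diverges, so no l^2 eigenvector exists, but these lambda lie in the approximate point spectrum. Hence sigma(L) is the closed disk of radius 92 and sigma_p(L) is the open disk.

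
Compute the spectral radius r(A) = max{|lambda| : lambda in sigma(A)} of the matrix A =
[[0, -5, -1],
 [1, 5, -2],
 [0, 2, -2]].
r(A) ≈ 2.6518

The eigenvalues of A are the roots of its characteristic polynomial. With M = A (coefficients from the trace, the sum of principal 2x2 minors, and det A):
  p(λ) = det(λ I - M) = λ^3 - 3λ^2 - λ + 12.
No integer candidate from the rational root theorem (±divisors of 12) is a root, so the roots are irrational. The cubic discriminant is Δ = -1931 < 0, so there is one real root and a complex-conjugate pair. p(-2) = -6 and p(-1) = 9 have opposite signs, so a root lies in (-2, -1); Newton's method refines it to λ ≈ -1.7065. Dividing out (λ - (-1.7065)) leaves approximately λ^2 - 4.7065λ + 7.0318. For λ^2 - 4.7065λ + 7.0318 the discriminant is -5.9759. It is negative, so the remaining roots are the complex-conjugate pair λ ≈ 2.3533 ± 1.2223i. Their product equals the constant term, so |λ|^2 ≈ 7.0318 and |λ| ≈ 2.6518.
Thus the eigenvalues (to 4 decimals) are -1.7065 (modulus 1.7065); 2.3533 ± 1.2223i (modulus 2.6518). The spectral radius is the largest modulus: r(A) ≈ 2.6518. (Cross-check: r(A) ≤ ||A||_2 ≈ 7.4993; equality holds whenever A is normal, though it can also hold for some non-normal A.)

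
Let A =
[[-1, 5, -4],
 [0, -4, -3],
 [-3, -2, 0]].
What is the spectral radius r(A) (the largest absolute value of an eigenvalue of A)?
r(A) ≈ 4.8878

The eigenvalues of A are the roots of its characteristic polynomial. With M = A (coefficients from the trace, the sum of principal 2x2 minors, and det A):
  p(λ) = det(λ I - M) = λ^3 + 5λ^2 - 14λ - 99.
No integer candidate from the rational root theorem (±divisors of 99) is a root, so the roots are irrational. The cubic discriminant is Δ = -74511 < 0, so there is one real root and a complex-conjugate pair. p(4) = -11 and p(5) = 81 have opposite signs, so a root lies in (4, 5); Newton's method refines it to λ ≈ 4.1439. Dividing out (λ - (4.1439)) leaves approximately λ^2 + 9.1439λ + 23.8908. For λ^2 + 9.1439λ + 23.8908 the discriminant is -11.9531. It is negative, so the remaining roots are the complex-conjugate pair λ ≈ -4.5719 ± 1.7287i. Their product equals the constant term, so |λ|^2 ≈ 23.8908 and |λ| ≈ 4.8878.
Thus the eigenvalues (to 4 decimals) are 4.1439 (modulus 4.1439); -4.5719 ± 1.7287i (modulus 4.8878). The spectral radius is the largest modulus: r(A) ≈ 4.8878. (Cross-check: r(A) ≤ ||A||_2 ≈ 6.9145; equality holds whenever A is normal, though it can also hold for some non-normal A.)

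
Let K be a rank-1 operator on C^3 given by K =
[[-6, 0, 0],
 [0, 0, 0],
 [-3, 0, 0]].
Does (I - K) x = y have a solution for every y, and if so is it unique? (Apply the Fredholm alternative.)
(I - K) is invertible (det(I - K) = 7 ≠ 0), so for every y in C^3 the equation (I - K) x = y has a unique solution.

K has rank 1, so it is an outer product K = u v^T: every row of K is a multiple of one row vector. Reading off the entries, u = (2, 0, 1) and v = (-3, 0, 0) (row i of K equals u_i·v^T). A rank-one matrix u v^T satisfies K u = u (v·u) and kills the (2)-dimensional subspace v^⊥, so its characteristic polynomial is lambda^2 (lambda - v·u) with v·u = tr K = -6. Hence the eigenvalues of I - K are 1 (multiplicity 2) and 1 - (-6) = 7, so det(I - K) = 7. (Direct check: I - K =
[[7, 0, 0],
 [0, 1, 0],
 [3, 0, 1]]
has determinant 7.) The finite-dimensional Fredholm alternative says: either (I - K) is invertible, or ker(I - K) ≠ {0} and then range(I - K) = ker((I - K)^*)^⊥, with dim ker(I - K) = dim ker((I - K)^*). Since det(I - K) ≠ 0, 1 is not an eigenvalue of K and ker(I - K) = {0}, so we are in the first case: for every y there is a unique x = (I - K)^(-1) y. Explicitly, by the Sherman–Morrison formula, (I - u v^T)^(-1) = I + u v^T/(1 - v·u), i.e. (I - K)^(-1) = I + K/(7).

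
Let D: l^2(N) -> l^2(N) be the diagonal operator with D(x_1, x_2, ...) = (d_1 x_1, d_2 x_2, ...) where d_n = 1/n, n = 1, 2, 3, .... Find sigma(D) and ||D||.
sigma(D) = {1/n : n ≥ 1} ∪ {0}; ||D|| = 1

A bounded diagonal operator on l^2 with diagonal entries d_n has spectrum equal to the closure of {d_n : n ≥ 1}: every d_n is an eigenvalue (with eigenvector e_n), so {d_n} ⊂ sigma(D); the spectrum is closed, so its closure is too; and for lambda not in the closure, (D - lambda I) has bounded inverse (the diagonal entries 1/(d_n - lambda) are bounded). For our sequence d_n = 1/n, n = 1, 2, 3, ...:
  - {d_n} = {1/n : n ≥ 1}; the only limit point is 0
  - closure = {1/n : n ≥ 1} ∪ {0}
For the norm: a diagonal operator has ||D|| = sup_n |d_n|. Here d_n = 1/n is positive and decreasing, so sup_n |d_n| = d_1 = 1. So ||D|| = 1.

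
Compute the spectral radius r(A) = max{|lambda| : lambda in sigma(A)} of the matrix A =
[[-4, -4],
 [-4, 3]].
r(A) = (1 + sqrt(113))/2 ≈ 5.8151

The eigenvalues of A are the roots of its characteristic polynomial. With M = A (coefficients from the trace and determinant):
  p(λ) = det(λ I - M) = λ^2 + λ - 28.
For λ^2 + λ - 28 the discriminant is 113. It is nonnegative but not a perfect square, so the roots are real and irrational: λ = (-1 ± sqrt(113))/2 ≈ 4.8151, -5.8151.
Thus the eigenvalues (to 4 decimals) are 4.8151 (modulus 4.8151); -5.8151 (modulus 5.8151). The spectral radius is the largest modulus: r(A) = (1 + sqrt(113))/2 ≈ 5.8151. (Cross-check: r(A) ≤ ||A||_2 ≈ 5.8151; equality holds whenever A is normal, though it can also hold for some non-normal A.)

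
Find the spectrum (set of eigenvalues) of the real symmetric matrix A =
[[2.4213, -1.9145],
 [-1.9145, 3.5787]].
sigma(A) ≈ {1, 5}

A is real symmetric, so its spectrum consists of real eigenvalues. Expanding the characteristic polynomial of the displayed matrix gives
  det(λ I - A) = p(λ) = λ^2 + (-6)λ + (5).
Solving p(λ) = 0 yields eigenvalues ≈ 1, 5. (A is shown rounded to 4 decimals, so these recover the underlying integer eigenvalues to within that precision.)
Verification: the trace of A = 6 equals the sum of eigenvalues 6, and det(A) ≈ 4.9998 matches the eigenvalue product 5.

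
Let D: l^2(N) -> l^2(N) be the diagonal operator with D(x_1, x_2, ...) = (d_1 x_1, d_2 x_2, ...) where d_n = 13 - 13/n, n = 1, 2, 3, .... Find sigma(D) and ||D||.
sigma(D) = {13 - 13/n : n ≥ 1} ∪ {13}; ||D|| = 13

A bounded diagonal operator on l^2 with diagonal entries d_n has spectrum equal to the closure of {d_n : n ≥ 1}: every d_n is an eigenvalue (with eigenvector e_n), so {d_n} ⊂ sigma(D); the spectrum is closed, so its closure is too; and for lambda not in the closure, (D - lambda I) has bounded inverse (the diagonal entries 1/(d_n - lambda) are bounded). For our sequence d_n = 13 - 13/n, n = 1, 2, 3, ...:
  - {d_n} = {13 - 13/n : n ≥ 1}; the only limit point is 13
  - closure = {13 - 13/n : n ≥ 1} ∪ {13}
For the norm: a diagonal operator has ||D|| = sup_n |d_n|. Here d_n = 13 - 13/n increases monotonically from d_1 = 0 toward 13, with all terms in [0, 13); so sup_n |d_n| = 13 (the supremum is the limit, not attained). So ||D|| = 13.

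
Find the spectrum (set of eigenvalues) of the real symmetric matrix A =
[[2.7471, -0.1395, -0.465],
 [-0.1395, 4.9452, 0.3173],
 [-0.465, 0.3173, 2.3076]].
sigma(A) ≈ {2, 3, 5}

A is real symmetric, so its spectrum consists of real eigenvalues. Expanding the characteristic polynomial of the displayed matrix gives
  det(λ I - A) = p(λ) = λ^3 + (-10)λ^2 + (31)λ + (-30).
Solving p(λ) = 0 yields eigenvalues ≈ 2, 3, 5. (A is shown rounded to 4 decimals, so these recover the underlying integer eigenvalues to within that precision.)
Verification: the trace of A = 10 equals the sum of eigenvalues 10, and det(A) ≈ 29.9991 matches the eigenvalue product 30.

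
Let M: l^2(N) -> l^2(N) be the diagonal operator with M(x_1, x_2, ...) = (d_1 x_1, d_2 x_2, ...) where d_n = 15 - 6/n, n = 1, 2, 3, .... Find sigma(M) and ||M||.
sigma(M) = {15 - 6/n : n ≥ 1} ∪ {15}; ||M|| = 15

A bounded diagonal operator on l^2 with diagonal entries d_n has spectrum equal to the closure of {d_n : n ≥ 1}: every d_n is an eigenvalue (with eigenvector e_n), so {d_n} ⊂ sigma(M); the spectrum is closed, so its closure is too; and for lambda not in the closure, (M - lambda I) has bounded inverse (the diagonal entries 1/(d_n - lambda) are bounded). For our sequence d_n = 15 - 6/n, n = 1, 2, 3, ...:
  - {d_n} = {15 - 6/n : n ≥ 1}; the only limit point is 15
  - closure = {15 - 6/n : n ≥ 1} ∪ {15}
For the norm: a diagonal operator has ||M|| = sup_n |d_n|. Here d_n = 15 - 6/n increases monotonically from d_1 = 9 toward 15, with all terms in [9, 15); so sup_n |d_n| = 15 (the supremum is the limit, not attained). So ||M|| = 15.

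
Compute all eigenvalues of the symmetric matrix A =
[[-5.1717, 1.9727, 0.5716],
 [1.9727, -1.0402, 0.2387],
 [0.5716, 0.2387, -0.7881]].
sigma(A) ≈ {-6, -1, 0}

A is real symmetric, so its spectrum consists of real eigenvalues. Expanding the characteristic polynomial of the displayed matrix gives
  det(λ I - A) = p(λ) = λ^3 + (7)λ^2 + (6)λ + (0).
Solving p(λ) = 0 yields eigenvalues ≈ -6, -1, 0. (A is shown rounded to 4 decimals, so these recover the underlying integer eigenvalues to within that precision.)
Verification: the trace of A = -7 equals the sum of eigenvalues -7, and det(A) ≈ 0.0001 matches the eigenvalue product 0.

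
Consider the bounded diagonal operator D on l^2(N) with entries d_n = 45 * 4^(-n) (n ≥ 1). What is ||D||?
||D|| = 45/4 (attained at n = 1)

For D diagonal, ||D|| = sup_n |d_n|. The sequence d_n = 45 * 4^(-n) is positive and strictly decreasing (ratio 4^(-1) < 1), so the supremum is d_1 = 45/4. Hence ||D|| = 45/4.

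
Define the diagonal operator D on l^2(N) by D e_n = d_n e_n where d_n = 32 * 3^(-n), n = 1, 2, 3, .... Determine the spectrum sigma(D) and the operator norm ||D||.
sigma(D) = {32 * 3^(-n) : n ≥ 1} ∪ {0}; ||D|| = 32/3

A bounded diagonal operator on l^2 with diagonal entries d_n has spectrum equal to the closure of {d_n : n ≥ 1}: every d_n is an eigenvalue (with eigenvector e_n), so {d_n} ⊂ sigma(D); the spectrum is closed, so its closure is too; and for lambda not in the closure, (D - lambda I) has bounded inverse (the diagonal entries 1/(d_n - lambda) are bounded). For our sequence d_n = 32 * 3^(-n), n = 1, 2, 3, ...:
  - {d_n} = {32 * 3^(-n) : n ≥ 1}; the only limit point is 0
  - closure = {32 * 3^(-n) : n ≥ 1} ∪ {0}
For the norm: a diagonal operator has ||D|| = sup_n |d_n|. Here d_n = 32 * 3^(-n) is positive and decreasing, so sup_n |d_n| = d_1 = 32/3. So ||D|| = 32/3.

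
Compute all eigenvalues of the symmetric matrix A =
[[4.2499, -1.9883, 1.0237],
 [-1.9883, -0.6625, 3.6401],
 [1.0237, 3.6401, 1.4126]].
sigma(A) ≈ {-4, 4, 5}

A is real symmetric, so its spectrum consists of real eigenvalues. Expanding the characteristic polynomial of the displayed matrix gives
  det(λ I - A) = p(λ) = λ^3 + (-5)λ^2 + (-16)λ + (79.9983).
Solving p(λ) = 0 yields eigenvalues ≈ -4, 4, 5. (A is shown rounded to 4 decimals, so these recover the underlying integer eigenvalues to within that precision.)
Verification: the trace of A = 5 equals the sum of eigenvalues 5, and det(A) ≈ -79.9983 matches the eigenvalue product -80.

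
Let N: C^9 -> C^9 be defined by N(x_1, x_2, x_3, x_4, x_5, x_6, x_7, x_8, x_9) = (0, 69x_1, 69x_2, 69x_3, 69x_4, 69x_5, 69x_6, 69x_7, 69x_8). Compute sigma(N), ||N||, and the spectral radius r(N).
sigma(N) = {0}; ||N|| = 69; r(N) = 0. (N is nilpotent with N^9 = 0.)

On C^9, N is a strictly lower-triangular matrix with 69 on the subdiagonal and zeros elsewhere, so its characteristic polynomial is lambda^9 and every eigenvalue is 0: sigma(N) = {0}. For the operator norm, N e_i = 69e_{i+1} for i = 1, ..., 8 and N e_9 = 0, so the singular values of N are 69 (with multiplicity 8) and 0; hence ||N|| = 69. The spectral radius r(N) = max|lambda| = 0. Note ||N|| > r(N) — characteristic of non-normal nilpotent operators. Indeed N^9 = 0.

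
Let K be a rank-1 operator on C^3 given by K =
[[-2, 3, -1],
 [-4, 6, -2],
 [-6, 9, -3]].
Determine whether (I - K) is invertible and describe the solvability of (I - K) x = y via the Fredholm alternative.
(I - K) is singular (det(I - K) = 0, i.e. 1 ∈ sigma(K)). (I - K) x = y is solvable iff y ⊥ ker((I - K)^*) = span{(-2, 3, -1)}, i.e. iff -2y_1 + 3y_2 - y_3 = 0. When solvable, the solutions are x = y + c·(1, 2, 3), c arbitrary (ker(I - K) = span{(1, 2, 3)}, dimension 1).

K has rank 1, so it is an outer product K = u v^T: every row of K is a multiple of one row vector. Reading off the entries, u = (1, 2, 3) and v = (-2, 3, -1) (row i of K equals u_i·v^T). A rank-one matrix u v^T satisfies K u = u (v·u) and kills the (2)-dimensional subspace v^⊥, so its characteristic polynomial is lambda^2 (lambda - v·u) with v·u = tr K = 1. Hence the eigenvalues of I - K are 1 (multiplicity 2) and 1 - (1) = 0, so det(I - K) = 0. (Direct check: I - K =
[[3, -3, 1],
 [4, -5, 2],
 [6, -9, 4]]
has determinant 0.) So 1 is an eigenvalue of K and (I - K) is not invertible. The finite-dimensional Fredholm alternative says: either (I - K) is invertible, or ker(I - K) ≠ {0} and then range(I - K) = ker((I - K)^*)^⊥, with dim ker(I - K) = dim ker((I - K)^*). We are in the second case, so we need both kernels. Kernel of I - K: (I - K) u = u - u (v·u) = u - u = 0, so ker(I - K) = span{u} = span{(1, 2, 3)} (it is exactly 1-dimensional because rank(I - K) = 2). Kernel of the adjoint: K is real, so (I - K)^* = I - K^T = I - v u^T, and (I - v u^T) v = v - v (u·v) = 0; hence ker((I - K)^*) = span{v} = span{(-2, 3, -1)}. Therefore (I - K) x = y is solvable iff <y, v> = 0, i.e. iff -2y_1 + 3y_2 - y_3 = 0. When this holds, K y = u (v·y) = 0, so (I - K) y = y and x = y is a particular solution; the full solution set is the line x = y + c·u = y + c·(1, 2, 3), c ∈ C.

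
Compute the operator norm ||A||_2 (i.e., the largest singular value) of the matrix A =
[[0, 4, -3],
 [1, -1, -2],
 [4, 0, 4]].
||A||_2 ≈ 6.4455 (= sqrt(largest eigenvalue of A^T A))

||A||_2 = sigma_max(A) = sqrt(lambda_max(A^T A)). Form the symmetric matrix M = A^T A =
[[17, -1, 14],
 [-1, 17, -10],
 [14, -10, 29]].
Its characteristic polynomial (trace, sum of principal 2x2 minors, determinant of M give the coefficients) is
  p(λ) = det(λ I - M) = λ^3 - 63λ^2 + 978λ - 3600.
No integer candidate from the rational root theorem (±divisors of 3600) is a root, so the roots are irrational. The cubic discriminant is Δ = 96509988 > 0, so there are three distinct real roots. p(5) = -160 and p(6) = 216 have opposite signs, so a root lies in (5, 6); Newton's method refines it to λ ≈ 5.3959. p(16) = 16 and p(17) = -268 have opposite signs, so a root lies in (16, 17); Newton's method refines it to λ ≈ 16.0591. p(41) = -484 and p(42) = 432 have opposite signs, so a root lies in (41, 42); Newton's method refines it to λ ≈ 41.545. Check (Vieta): the three roots sum to 63, matching tr M = 63.
So the eigenvalues of A^T A are ≈ 5.3959, 16.0591, 41.545 (all ≥ 0, as they must be for A^T A). The largest is λ_max ≈ 41.545, hence ||A||_2 = sqrt(λ_max) ≈ 6.4455.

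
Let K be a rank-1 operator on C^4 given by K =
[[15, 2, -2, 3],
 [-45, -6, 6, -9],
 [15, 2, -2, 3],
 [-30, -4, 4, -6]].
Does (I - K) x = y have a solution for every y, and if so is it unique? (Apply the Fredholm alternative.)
(I - K) is singular (det(I - K) = 0, i.e. 1 ∈ sigma(K)). (I - K) x = y is solvable iff y ⊥ ker((I - K)^*) = span{(15, 2, -2, 3)}, i.e. iff 15y_1 + 2y_2 - 2y_3 + 3y_4 = 0. When solvable, the solutions are x = y + c·(1, -3, 1, -2), c arbitrary (ker(I - K) = span{(1, -3, 1, -2)}, dimension 1).

K has rank 1, so it is an outer product K = u v^T: every row of K is a multiple of one row vector. Reading off the entries, u = (1, -3, 1, -2) and v = (15, 2, -2, 3) (row i of K equals u_i·v^T). A rank-one matrix u v^T satisfies K u = u (v·u) and kills the (3)-dimensional subspace v^⊥, so its characteristic polynomial is lambda^3 (lambda - v·u) with v·u = tr K = 1. Hence the eigenvalues of I - K are 1 (multiplicity 3) and 1 - (1) = 0, so det(I - K) = 0. (Direct check: I - K =
[[-14, -2, 2, -3],
 [45, 7, -6, 9],
 [-15, -2, 3, -3],
 [30, 4, -4, 7]]
has determinant 0.) So 1 is an eigenvalue of K and (I - K) is not invertible. The finite-dimensional Fredholm alternative says: either (I - K) is invertible, or ker(I - K) ≠ {0} and then range(I - K) = ker((I - K)^*)^⊥, with dim ker(I - K) = dim ker((I - K)^*). We are in the second case, so we need both kernels. Kernel of I - K: (I - K) u = u - u (v·u) = u - u = 0, so ker(I - K) = span{u} = span{(1, -3, 1, -2)} (it is exactly 1-dimensional because rank(I - K) = 3). Kernel of the adjoint: K is real, so (I - K)^* = I - K^T = I - v u^T, and (I - v u^T) v = v - v (u·v) = 0; hence ker((I - K)^*) = span{v} = span{(15, 2, -2, 3)}. Therefore (I - K) x = y is solvable iff <y, v> = 0, i.e. iff 15y_1 + 2y_2 - 2y_3 + 3y_4 = 0. When this holds, K y = u (v·y) = 0, so (I - K) y = y and x = y is a particular solution; the full solution set is the line x = y + c·u = y + c·(1, -3, 1, -2), c ∈ C.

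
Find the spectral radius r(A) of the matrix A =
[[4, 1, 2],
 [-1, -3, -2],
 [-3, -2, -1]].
r(A) ≈ 3.6788

The eigenvalues of A are the roots of its characteristic polynomial. With M = A (coefficients from the trace, the sum of principal 2x2 minors, and det A):
  p(λ) = det(λ I - M) = λ^3 - 10λ + 13.
No integer candidate from the rational root theorem (±divisors of 13) is a root, so the roots are irrational. The cubic discriminant is Δ = -563 < 0, so there is one real root and a complex-conjugate pair. p(-4) = -11 and p(-3) = 16 have opposite signs, so a root lies in (-4, -3); Newton's method refines it to λ ≈ -3.6788. Dividing out (λ - (-3.6788)) leaves approximately λ^2 - 3.6788λ + 3.5337. For λ^2 - 3.6788λ + 3.5337 the discriminant is -0.6012. It is negative, so the remaining roots are the complex-conjugate pair λ ≈ 1.8394 ± 0.3877i. Their product equals the constant term, so |λ|^2 ≈ 3.5337 and |λ| ≈ 1.8798.
Thus the eigenvalues (to 4 decimals) are -3.6788 (modulus 3.6788); 1.8394 ± 0.3877i (modulus 1.8798). The spectral radius is the largest modulus: r(A) ≈ 3.6788. (Cross-check: r(A) ≤ ||A||_2 ≈ 6.5069; equality holds whenever A is normal, though it can also hold for some non-normal A.)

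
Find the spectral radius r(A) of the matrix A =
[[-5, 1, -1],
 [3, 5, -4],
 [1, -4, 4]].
r(A) ≈ 8.6944

The eigenvalues of A are the roots of its characteristic polynomial. With M = A (coefficients from the trace, the sum of principal 2x2 minors, and det A):
  p(λ) = det(λ I - M) = λ^3 - 4λ^2 - 43λ + 19.
No integer candidate from the rational root theorem (±divisors of 19) is a root, so the roots are irrational. The cubic discriminant is Δ = 401553 > 0, so there are three distinct real roots. p(-6) = -83 and p(-5) = 9 have opposite signs, so a root lies in (-6, -5); Newton's method refines it to λ ≈ -5.1211. p(0) = 19 and p(1) = -27 have opposite signs, so a root lies in (0, 1); Newton's method refines it to λ ≈ 0.4267. p(8) = -69 and p(9) = 37 have opposite signs, so a root lies in (8, 9); Newton's method refines it to λ ≈ 8.6944. Check (Vieta): the three roots sum to 4, matching tr M = 4.
Thus the eigenvalues (to 4 decimals) are -5.1211 (modulus 5.1211); 0.4267 (modulus 0.4267); 8.6944 (modulus 8.6944). The spectral radius is the largest modulus: r(A) ≈ 8.6944. (Cross-check: r(A) ≤ ||A||_2 ≈ 8.7065; equality holds whenever A is normal, though it can also hold for some non-normal A.)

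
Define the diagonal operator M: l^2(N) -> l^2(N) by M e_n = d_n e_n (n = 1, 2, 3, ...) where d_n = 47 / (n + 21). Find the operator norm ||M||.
||M|| = 47/22 (attained at n = 1)

For M diagonal, ||M|| = sup_n |d_n| = sup_n 47/(n + 21). This is positive and strictly decreasing in n, so the supremum is attained at n = 1: d_1 = 47/(1 + 21) = 47/22. Hence ||M|| = 47/22.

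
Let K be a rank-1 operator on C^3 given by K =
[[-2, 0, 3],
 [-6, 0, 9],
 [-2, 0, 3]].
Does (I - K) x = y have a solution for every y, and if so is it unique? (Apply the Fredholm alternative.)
(I - K) is singular (det(I - K) = 0, i.e. 1 ∈ sigma(K)). (I - K) x = y is solvable iff y ⊥ ker((I - K)^*) = span{(-2, 0, 3)}, i.e. iff -2y_1 + 3y_3 = 0. When solvable, the solutions are x = y + c·(1, 3, 1), c arbitrary (ker(I - K) = span{(1, 3, 1)}, dimension 1).

K has rank 1, so it is an outer product K = u v^T: every row of K is a multiple of one row vector. Reading off the entries, u = (1, 3, 1) and v = (-2, 0, 3) (row i of K equals u_i·v^T). A rank-one matrix u v^T satisfies K u = u (v·u) and kills the (2)-dimensional subspace v^⊥, so its characteristic polynomial is lambda^2 (lambda - v·u) with v·u = tr K = 1. Hence the eigenvalues of I - K are 1 (multiplicity 2) and 1 - (1) = 0, so det(I - K) = 0. (Direct check: I - K =
[[3, 0, -3],
 [6, 1, -9],
 [2, 0, -2]]
has determinant 0.) So 1 is an eigenvalue of K and (I - K) is not invertible. The finite-dimensional Fredholm alternative says: either (I - K) is invertible, or ker(I - K) ≠ {0} and then range(I - K) = ker((I - K)^*)^⊥, with dim ker(I - K) = dim ker((I - K)^*). We are in the second case, so we need both kernels. Kernel of I - K: (I - K) u = u - u (v·u) = u - u = 0, so ker(I - K) = span{u} = span{(1, 3, 1)} (it is exactly 1-dimensional because rank(I - K) = 2). Kernel of the adjoint: K is real, so (I - K)^* = I - K^T = I - v u^T, and (I - v u^T) v = v - v (u·v) = 0; hence ker((I - K)^*) = span{v} = span{(-2, 0, 3)}. Therefore (I - K) x = y is solvable iff <y, v> = 0, i.e. iff -2y_1 + 3y_3 = 0. When this holds, K y = u (v·y) = 0, so (I - K) y = y and x = y is a particular solution; the full solution set is the line x = y + c·u = y + c·(1, 3, 1), c ∈ C.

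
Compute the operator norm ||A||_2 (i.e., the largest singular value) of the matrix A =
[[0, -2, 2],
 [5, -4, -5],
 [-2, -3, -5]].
||A||_2 ≈ 9.0888 (= sqrt(largest eigenvalue of A^T A))

||A||_2 = sigma_max(A) = sqrt(lambda_max(A^T A)). Form the symmetric matrix M = A^T A =
[[29, -14, -15],
 [-14, 29, 31],
 [-15, 31, 54]].
Its characteristic polynomial (trace, sum of principal 2x2 minors, determinant of M give the coefficients) is
  p(λ) = det(λ I - M) = λ^3 - 112λ^2 + 2591λ - 13456.
No integer candidate from the rational root theorem (±divisors of 13456) is a root, so the roots are irrational. The cubic discriminant is Δ = 4414205572 > 0, so there are three distinct real roots. p(7) = -464 and p(8) = 616 have opposite signs, so a root lies in (7, 8); Newton's method refines it to λ ≈ 7.4096. p(21) = 824 and p(22) = -14 have opposite signs, so a root lies in (21, 22); Newton's method refines it to λ ≈ 21.9842. p(82) = -2714 and p(83) = 1816 have opposite signs, so a root lies in (82, 83); Newton's method refines it to λ ≈ 82.6063. Check (Vieta): the three roots sum to 112, matching tr M = 112.
So the eigenvalues of A^T A are ≈ 7.4096, 21.9842, 82.6063 (all ≥ 0, as they must be for A^T A). The largest is λ_max ≈ 82.6063, hence ||A||_2 = sqrt(λ_max) ≈ 9.0888.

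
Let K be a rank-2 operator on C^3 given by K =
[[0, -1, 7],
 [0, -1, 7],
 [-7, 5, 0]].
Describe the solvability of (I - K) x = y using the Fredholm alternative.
(I - K) is invertible (det(I - K) = 16 ≠ 0), so for every y in C^3 the equation (I - K) x = y has a unique solution.

K has rank 2 and factors as K = U V^T = u1 v1^T + u2 v2^T with u1 = (-3, -3, 1), v1 = (-1, 1, -2), u2 = (1, 1, 2), v2 = (-3, 2, 1) (multiplying out reproduces the displayed K). The nonzero eigenvalues of U V^T coincide with those of the 2 x 2 matrix G = V^T U = [[v1·u1, v1·u2], [v2·u1, v2·u2]] = [[-2, -4], [4, 1]], and by the Sylvester determinant identity det(I_3 - U V^T) = det(I_2 - V^T U) = det([[3, 4], [-4, 0]]) = (3)(0) - (4)(-4) = 16. (Direct check: I - K =
[[1, 1, -7],
 [0, 2, -7],
 [7, -5, 1]]
has determinant 16.) The finite-dimensional Fredholm alternative says: either (I - K) is invertible, or ker(I - K) ≠ {0} and then range(I - K) = ker((I - K)^*)^⊥, with dim ker(I - K) = dim ker((I - K)^*). Since det(I - K) ≠ 0, 1 is not an eigenvalue of K and ker(I - K) = {0}, so we are in the first case: for every y there is a unique x = (I - K)^(-1) y. (Explicitly, by the Woodbury identity, (I - U V^T)^(-1) = I + U (I_2 - G)^(-1) V^T.)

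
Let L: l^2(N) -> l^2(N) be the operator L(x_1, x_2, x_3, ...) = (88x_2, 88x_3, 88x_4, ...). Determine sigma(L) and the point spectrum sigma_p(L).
sigma(L) = closed disk {z in C : |z| ≤ 88}; sigma_p(L) = open disk {z in C : |z| < 88}

Note L = 88·V where V is the unit left shift (V x)_k = x_{k+1}; so sigma(L) = 88·sigma(V) and ||L|| = 88||V||. ||L x||^2 = 7744sum_{k≥2} |x_k|^2 ≤ 7744||x||^2, with equality on {x : x_1 = 0}, so ||L|| = 88. For any lambda with |lambda| < 88, set r = lambda/88 (|r| < 1); the vector x = (1, r, r^2, ...) is in l^2 and satisfies L x = 88(r, r^2, ...) = lambda x, so lambda is an eigenvalue. On the boundary |lambda| = 88 the geometric series diverges, so no l^2 eigenvector exists, but these lambda lie in the approximate point spectrum. Hence sigma(L) is the closed disk of radius 88 and sigma_p(L) is the open disk.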